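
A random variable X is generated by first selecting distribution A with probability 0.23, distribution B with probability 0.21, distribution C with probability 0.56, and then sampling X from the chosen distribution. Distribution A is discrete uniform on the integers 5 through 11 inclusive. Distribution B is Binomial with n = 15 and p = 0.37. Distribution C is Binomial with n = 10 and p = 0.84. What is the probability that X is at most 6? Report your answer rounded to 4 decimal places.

Conditional on each component, P(X ≤ 6): A: 0.285714; B: 0.699688; C: 0.0613577.
By total probability, P(X ≤ 6) = 0.23·0.285714 + 0.21·0.699688 + 0.56·0.0613577 = 0.247009.

0.2470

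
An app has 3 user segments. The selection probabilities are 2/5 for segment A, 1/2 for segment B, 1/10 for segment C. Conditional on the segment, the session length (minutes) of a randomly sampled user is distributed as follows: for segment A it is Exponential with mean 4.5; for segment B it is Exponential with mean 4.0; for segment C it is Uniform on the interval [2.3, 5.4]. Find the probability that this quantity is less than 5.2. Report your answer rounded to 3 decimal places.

0.731

Conditional on each segment, P(X < 5.2): A: 0.685117; B: 0.727468; C: 0.935484.
By total probability, P(X < 5.2) = 0.4·0.685117 + 0.5·0.727468 + 0.1·0.935484 = 0.731329.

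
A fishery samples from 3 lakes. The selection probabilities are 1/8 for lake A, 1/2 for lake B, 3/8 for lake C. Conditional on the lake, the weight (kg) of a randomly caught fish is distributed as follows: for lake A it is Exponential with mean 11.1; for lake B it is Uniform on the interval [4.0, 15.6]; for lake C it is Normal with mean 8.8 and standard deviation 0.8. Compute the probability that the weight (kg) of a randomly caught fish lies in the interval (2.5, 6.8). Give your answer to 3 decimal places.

0.155

Conditional on each lake, P(2.5 < X < 6.8): A: 0.256403; B: 0.241379; C: 0.00620967.
By total probability, P(2.5 < X < 6.8) = 0.125·0.256403 + 0.5·0.241379 + 0.375·0.00620967 = 0.155069.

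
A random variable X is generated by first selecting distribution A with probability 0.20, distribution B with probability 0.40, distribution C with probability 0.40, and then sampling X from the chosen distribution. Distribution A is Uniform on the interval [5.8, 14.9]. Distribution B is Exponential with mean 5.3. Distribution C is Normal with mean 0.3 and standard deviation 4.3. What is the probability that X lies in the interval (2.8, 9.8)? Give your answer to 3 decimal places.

Conditional on each component, P(2.8 < X < 9.8): A: 0.43956; B: 0.43222; C: 0.26691.
By total probability, P(2.8 < X < 9.8) = 0.2·0.43956 + 0.4·0.43222 + 0.4·0.26691 = 0.367564.

0.368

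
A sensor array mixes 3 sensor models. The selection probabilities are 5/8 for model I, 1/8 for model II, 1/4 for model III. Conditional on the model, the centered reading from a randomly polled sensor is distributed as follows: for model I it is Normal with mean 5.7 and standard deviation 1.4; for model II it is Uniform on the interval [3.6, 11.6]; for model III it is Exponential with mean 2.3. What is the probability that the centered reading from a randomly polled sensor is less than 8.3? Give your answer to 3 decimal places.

Conditional on each model, P(X < 8.3): I: 0.968355; II: 0.5875; III: 0.972913.
By total probability, P(X < 8.3) = 0.625·0.968355 + 0.125·0.5875 + 0.25·0.972913 = 0.921887.

0.922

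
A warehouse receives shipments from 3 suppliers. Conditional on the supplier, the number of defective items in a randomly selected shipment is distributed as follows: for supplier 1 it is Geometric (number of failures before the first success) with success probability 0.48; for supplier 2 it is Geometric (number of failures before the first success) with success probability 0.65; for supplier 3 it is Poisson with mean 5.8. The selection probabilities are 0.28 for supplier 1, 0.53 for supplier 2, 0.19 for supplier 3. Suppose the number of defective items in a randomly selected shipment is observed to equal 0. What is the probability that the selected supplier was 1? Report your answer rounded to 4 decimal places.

0.2803

Likelihoods P(X=0 | ·): 1: 0.48; 2: 0.65; 3: 0.00302755.
Posterior ∝ prior × likelihood. Numerator for 1: 0.28·0.48 = 0.1344.
Normalizing constant: 0.28·0.48 + 0.53·0.65 + 0.19·0.00302755 = 0.479475.
P(1 | observation) = 0.1344 / 0.479475 = 0.280306.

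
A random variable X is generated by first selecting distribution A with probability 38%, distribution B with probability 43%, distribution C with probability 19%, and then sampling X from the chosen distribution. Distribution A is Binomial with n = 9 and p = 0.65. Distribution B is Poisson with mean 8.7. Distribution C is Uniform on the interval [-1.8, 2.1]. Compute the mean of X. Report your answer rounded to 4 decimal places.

Component means — A: 5.85; B: 8.7; C: 0.15.
E[X] = 0.38·5.85 + 0.43·8.7 + 0.19·0.15 = 5.9925.

5.9925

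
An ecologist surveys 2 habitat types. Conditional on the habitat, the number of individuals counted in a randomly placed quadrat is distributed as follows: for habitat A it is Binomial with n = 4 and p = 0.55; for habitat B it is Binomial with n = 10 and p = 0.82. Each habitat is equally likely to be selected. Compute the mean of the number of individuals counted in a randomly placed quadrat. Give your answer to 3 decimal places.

5.200

Component means — A: 2.2; B: 8.2.
E[X] = 0.5·2.2 + 0.5·8.2 = 5.2.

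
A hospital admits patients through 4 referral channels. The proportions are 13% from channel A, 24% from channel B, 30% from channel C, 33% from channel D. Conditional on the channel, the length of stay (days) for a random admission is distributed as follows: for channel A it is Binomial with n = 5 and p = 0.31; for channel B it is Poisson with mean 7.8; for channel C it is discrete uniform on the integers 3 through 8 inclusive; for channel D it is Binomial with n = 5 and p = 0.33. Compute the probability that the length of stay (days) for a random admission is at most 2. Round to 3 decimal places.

Conditional on each channel, P(X ≤ 2): A: 0.823441; B: 0.0160698; C: 0; D: 0.795037.
By total probability, P(X ≤ 2) = 0.13·0.823441 + 0.24·0.0160698 + 0.3·0 + 0.33·0.795037 = 0.373266.

0.373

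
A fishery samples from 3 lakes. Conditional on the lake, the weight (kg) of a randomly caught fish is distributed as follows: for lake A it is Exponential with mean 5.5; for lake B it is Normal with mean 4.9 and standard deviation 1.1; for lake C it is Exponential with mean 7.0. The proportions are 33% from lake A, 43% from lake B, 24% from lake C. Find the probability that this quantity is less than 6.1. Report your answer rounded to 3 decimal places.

Conditional on each lake, P(X < 6.1): A: 0.670141; B: 0.862344; C: 0.581647.
By total probability, P(X < 6.1) = 0.33·0.670141 + 0.43·0.862344 + 0.24·0.581647 = 0.73155.

0.732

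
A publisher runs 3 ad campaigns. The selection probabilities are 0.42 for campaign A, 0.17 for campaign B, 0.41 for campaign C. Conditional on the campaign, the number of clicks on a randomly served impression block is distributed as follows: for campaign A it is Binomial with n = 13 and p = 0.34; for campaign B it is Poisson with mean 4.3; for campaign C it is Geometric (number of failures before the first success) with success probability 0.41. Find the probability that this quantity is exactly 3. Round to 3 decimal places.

Conditional on each campaign, P(X = 3): A: 0.176296; B: 0.179799; C: 0.0842054.
By total probability, P(X = 3) = 0.42·0.176296 + 0.17·0.179799 + 0.41·0.0842054 = 0.139134.

0.139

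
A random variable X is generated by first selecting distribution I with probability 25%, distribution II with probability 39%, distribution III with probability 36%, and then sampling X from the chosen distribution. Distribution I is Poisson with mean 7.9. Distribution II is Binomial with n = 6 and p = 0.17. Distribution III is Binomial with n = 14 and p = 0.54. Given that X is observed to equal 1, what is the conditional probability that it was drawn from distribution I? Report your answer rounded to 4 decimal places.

0.0046

Likelihoods P(X=1 | ·): I: 0.00292887; II: 0.401782; III: 0.000312157.
Posterior ∝ prior × likelihood. Numerator for I: 0.25·0.00292887 = 0.000732218.
Normalizing constant: 0.25·0.00292887 + 0.39·0.401782 + 0.36·0.000312157 = 0.15754.
P(I | observation) = 0.000732218 / 0.15754 = 0.00464784.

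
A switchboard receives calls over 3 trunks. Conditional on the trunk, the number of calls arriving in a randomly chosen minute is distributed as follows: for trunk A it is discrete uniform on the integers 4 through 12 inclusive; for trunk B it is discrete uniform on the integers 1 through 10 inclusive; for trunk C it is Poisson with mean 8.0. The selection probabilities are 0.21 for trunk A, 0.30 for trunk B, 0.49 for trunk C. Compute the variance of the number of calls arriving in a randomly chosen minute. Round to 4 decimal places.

Per component, A: μ=8, E[X²]=70.6667; B: μ=5.5, E[X²]=38.5; C: μ=8, E[X²]=72.
E[X] = 0.21·8 + 0.3·5.5 + 0.49·8 = 7.25.
E[X²] = 0.21·70.6667 + 0.3·38.5 + 0.49·72 = 61.67.
Var(X) = E[X²] − (E[X])² = 61.67 − 52.5625 = 9.1075.

9.1075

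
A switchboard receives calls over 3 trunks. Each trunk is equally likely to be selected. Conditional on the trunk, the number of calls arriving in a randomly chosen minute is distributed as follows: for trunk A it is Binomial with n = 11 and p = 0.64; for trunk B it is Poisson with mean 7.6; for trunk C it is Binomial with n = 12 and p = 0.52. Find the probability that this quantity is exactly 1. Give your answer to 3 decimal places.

0.002

Conditional on each trunk, P(X = 1): A: 0.000257394; B: 0.00380343; C: 0.00194464.
By total probability, P(X = 1) = 0.333333·0.000257394 + 0.333333·0.00380343 + 0.333333·0.00194464 = 0.00200182.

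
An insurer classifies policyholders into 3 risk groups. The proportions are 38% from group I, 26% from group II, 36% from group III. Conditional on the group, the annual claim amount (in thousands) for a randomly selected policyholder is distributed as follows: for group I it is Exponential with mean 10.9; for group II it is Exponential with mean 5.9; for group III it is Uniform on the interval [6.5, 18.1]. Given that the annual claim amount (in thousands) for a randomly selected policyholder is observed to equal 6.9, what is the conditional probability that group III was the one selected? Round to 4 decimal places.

Likelihoods f(6.9 | ·): I: 0.0487139; II: 0.0526313; III: 0.0862069.
Posterior ∝ prior × likelihood. Numerator for III: 0.36·0.0862069 = 0.0310345.
Normalizing constant: 0.38·0.0487139 + 0.26·0.0526313 + 0.36·0.0862069 = 0.0632299.
P(III | observation) = 0.0310345 / 0.0632299 = 0.49082.

0.4908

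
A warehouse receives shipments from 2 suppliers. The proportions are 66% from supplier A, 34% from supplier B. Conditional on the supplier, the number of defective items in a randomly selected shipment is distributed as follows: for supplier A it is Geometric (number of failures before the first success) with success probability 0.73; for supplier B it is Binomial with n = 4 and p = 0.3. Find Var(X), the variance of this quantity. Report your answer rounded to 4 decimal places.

0.7746

Per component, A: μ=0.369863, E[X²]=0.64346; B: μ=1.2, E[X²]=2.28.
E[X] = 0.66·0.369863 + 0.34·1.2 = 0.65211.
E[X²] = 0.66·0.64346 + 0.34·2.28 = 1.19988.
Var(X) = E[X²] − (E[X])² = 1.19988 − 0.425247 = 0.774637.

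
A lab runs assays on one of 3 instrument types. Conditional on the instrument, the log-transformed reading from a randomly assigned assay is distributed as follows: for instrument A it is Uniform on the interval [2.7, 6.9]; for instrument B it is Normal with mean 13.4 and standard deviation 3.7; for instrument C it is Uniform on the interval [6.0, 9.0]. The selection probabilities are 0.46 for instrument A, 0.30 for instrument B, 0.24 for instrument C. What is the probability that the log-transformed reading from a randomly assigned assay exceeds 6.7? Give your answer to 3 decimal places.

Conditional on each instrument, P(X > 6.7): A: 0.047619; B: 0.964915; C: 0.766667.
By total probability, P(X > 6.7) = 0.46·0.047619 + 0.3·0.964915 + 0.24·0.766667 = 0.495379.

0.495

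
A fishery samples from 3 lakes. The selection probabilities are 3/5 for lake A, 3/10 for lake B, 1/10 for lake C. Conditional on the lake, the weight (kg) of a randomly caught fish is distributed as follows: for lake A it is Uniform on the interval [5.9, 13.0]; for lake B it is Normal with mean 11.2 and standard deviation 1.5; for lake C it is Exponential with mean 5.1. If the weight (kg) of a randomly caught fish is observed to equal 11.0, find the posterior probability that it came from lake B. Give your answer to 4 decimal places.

Likelihoods f(11.0 | ·): A: 0.140845; B: 0.263608; C: 0.0226838.
Posterior ∝ prior × likelihood. Numerator for B: 0.3·0.263608 = 0.0790824.
Normalizing constant: 0.6·0.140845 + 0.3·0.263608 + 0.1·0.0226838 = 0.165858.
P(B | observation) = 0.0790824 / 0.165858 = 0.476808.

0.4768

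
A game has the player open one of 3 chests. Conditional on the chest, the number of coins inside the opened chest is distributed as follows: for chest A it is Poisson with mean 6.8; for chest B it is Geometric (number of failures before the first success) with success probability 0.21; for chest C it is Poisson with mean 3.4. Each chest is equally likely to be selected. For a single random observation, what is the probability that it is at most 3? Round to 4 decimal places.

Conditional on each chest, P(X ≤ 3): A: 0.0928057; B: 0.610499; C: 0.558357.
By total probability, P(X ≤ 3) = 0.333333·0.0928057 + 0.333333·0.610499 + 0.333333·0.558357 = 0.420554.

0.4206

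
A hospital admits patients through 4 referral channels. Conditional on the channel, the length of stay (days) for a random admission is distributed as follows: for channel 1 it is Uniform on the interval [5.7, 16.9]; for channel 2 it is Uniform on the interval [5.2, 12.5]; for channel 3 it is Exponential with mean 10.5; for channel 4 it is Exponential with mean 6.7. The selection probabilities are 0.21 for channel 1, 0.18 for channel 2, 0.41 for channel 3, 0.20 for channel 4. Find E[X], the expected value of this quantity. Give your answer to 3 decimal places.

9.611

Component means — 1: 11.3; 2: 8.85; 3: 10.5; 4: 6.7.
E[X] = 0.21·11.3 + 0.18·8.85 + 0.41·10.5 + 0.2·6.7 = 9.611.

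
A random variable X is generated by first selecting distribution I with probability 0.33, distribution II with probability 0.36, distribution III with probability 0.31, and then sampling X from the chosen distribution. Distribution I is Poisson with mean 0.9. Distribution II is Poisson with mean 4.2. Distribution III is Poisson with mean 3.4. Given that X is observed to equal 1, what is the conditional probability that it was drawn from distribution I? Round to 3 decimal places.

Likelihoods P(X=1 | ·): I: 0.365913; II: 0.0629814; III: 0.113469.
Posterior ∝ prior × likelihood. Numerator for I: 0.33·0.365913 = 0.120751.
Normalizing constant: 0.33·0.365913 + 0.36·0.0629814 + 0.31·0.113469 = 0.1786.
P(I | observation) = 0.120751 / 0.1786 = 0.676099.

0.676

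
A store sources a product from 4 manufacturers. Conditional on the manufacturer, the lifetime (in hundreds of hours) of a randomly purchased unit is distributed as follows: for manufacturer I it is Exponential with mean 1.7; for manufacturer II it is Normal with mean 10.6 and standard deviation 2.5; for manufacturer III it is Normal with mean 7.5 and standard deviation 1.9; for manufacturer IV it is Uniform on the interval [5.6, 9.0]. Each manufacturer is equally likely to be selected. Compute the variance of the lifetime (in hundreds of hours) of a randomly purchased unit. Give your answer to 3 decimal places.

13.725

Per component, I: μ=1.7, E[X²]=5.78; II: μ=10.6, E[X²]=118.61; III: μ=7.5, E[X²]=59.86; IV: μ=7.3, E[X²]=54.2533.
E[X] = 0.25·1.7 + 0.25·10.6 + 0.25·7.5 + 0.25·7.3 = 6.775.
E[X²] = 0.25·5.78 + 0.25·118.61 + 0.25·59.86 + 0.25·54.2533 = 59.6258.
Var(X) = E[X²] − (E[X])² = 59.6258 − 45.9006 = 13.7252.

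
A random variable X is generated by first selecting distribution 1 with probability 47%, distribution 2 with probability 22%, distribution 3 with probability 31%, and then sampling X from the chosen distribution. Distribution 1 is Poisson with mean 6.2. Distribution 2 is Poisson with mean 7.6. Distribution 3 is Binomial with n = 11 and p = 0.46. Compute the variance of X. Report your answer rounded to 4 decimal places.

Per component, 1: μ=6.2, E[X²]=44.64; 2: μ=7.6, E[X²]=65.36; 3: μ=5.06, E[X²]=28.336.
E[X] = 0.47·6.2 + 0.22·7.6 + 0.31·5.06 = 6.1546.
E[X²] = 0.47·44.64 + 0.22·65.36 + 0.31·28.336 = 44.1442.
Var(X) = E[X²] − (E[X])² = 44.1442 − 37.8791 = 6.26506.

6.2651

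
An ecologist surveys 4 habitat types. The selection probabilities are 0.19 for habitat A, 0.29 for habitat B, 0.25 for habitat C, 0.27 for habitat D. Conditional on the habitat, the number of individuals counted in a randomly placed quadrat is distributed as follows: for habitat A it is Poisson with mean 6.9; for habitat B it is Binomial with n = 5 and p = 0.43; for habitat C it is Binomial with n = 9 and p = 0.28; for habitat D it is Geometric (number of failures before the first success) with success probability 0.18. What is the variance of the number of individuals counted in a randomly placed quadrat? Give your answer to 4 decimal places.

12.1325

Per component, A: μ=6.9, E[X²]=54.51; B: μ=2.15, E[X²]=5.848; C: μ=2.52, E[X²]=8.1648; D: μ=4.55556, E[X²]=46.0617.
E[X] = 0.19·6.9 + 0.29·2.15 + 0.25·2.52 + 0.27·4.55556 = 3.7945.
E[X²] = 0.19·54.51 + 0.29·5.848 + 0.25·8.1648 + 0.27·46.0617 = 26.5307.
Var(X) = E[X²] − (E[X])² = 26.5307 − 14.3982 = 12.1325.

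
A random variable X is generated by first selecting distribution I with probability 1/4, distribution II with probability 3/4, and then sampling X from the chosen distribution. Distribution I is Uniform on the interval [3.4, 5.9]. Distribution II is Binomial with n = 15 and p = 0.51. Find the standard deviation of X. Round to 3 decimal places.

2.152

Per component, I: μ=4.65, E[X²]=22.1433; II: μ=7.65, E[X²]=62.271.
E[X] = 0.25·4.65 + 0.75·7.65 = 6.9.
E[X²] = 0.25·22.1433 + 0.75·62.271 = 52.2391.
Var(X) = E[X²] − (E[X])² = 52.2391 − 47.61 = 4.62908.
SD(X) = √4.62908 = 2.15153.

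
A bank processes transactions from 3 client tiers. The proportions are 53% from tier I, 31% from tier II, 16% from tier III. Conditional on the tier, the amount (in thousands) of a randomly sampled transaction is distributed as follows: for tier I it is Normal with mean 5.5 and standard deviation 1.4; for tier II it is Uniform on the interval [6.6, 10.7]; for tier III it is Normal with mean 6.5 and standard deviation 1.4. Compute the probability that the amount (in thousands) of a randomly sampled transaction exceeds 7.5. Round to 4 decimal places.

0.3205

Conditional on each tier, P(X > 7.5): I: 0.0765637; II: 0.780488; III: 0.237525.
By total probability, P(X > 7.5) = 0.53·0.0765637 + 0.31·0.780488 + 0.16·0.237525 = 0.320534.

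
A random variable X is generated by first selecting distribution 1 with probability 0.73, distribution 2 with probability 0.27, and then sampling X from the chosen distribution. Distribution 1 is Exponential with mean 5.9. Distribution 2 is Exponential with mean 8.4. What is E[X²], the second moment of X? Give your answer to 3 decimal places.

For each component E[X²] = Var + (mean)², giving 1: 69.62; 2: 141.12.
Overall E[X²] = 0.73·69.62 + 0.27·141.12 = 88.925.

88.925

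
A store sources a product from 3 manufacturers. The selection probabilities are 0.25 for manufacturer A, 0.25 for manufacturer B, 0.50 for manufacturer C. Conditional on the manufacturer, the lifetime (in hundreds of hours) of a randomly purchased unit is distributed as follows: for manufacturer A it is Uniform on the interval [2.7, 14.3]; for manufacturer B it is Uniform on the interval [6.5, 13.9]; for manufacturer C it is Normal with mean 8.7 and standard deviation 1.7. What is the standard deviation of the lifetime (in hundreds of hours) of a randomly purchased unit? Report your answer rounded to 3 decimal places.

2.420

Per component, A: μ=8.5, E[X²]=83.4633; B: μ=10.2, E[X²]=108.603; C: μ=8.7, E[X²]=78.58.
E[X] = 0.25·8.5 + 0.25·10.2 + 0.5·8.7 = 9.025.
E[X²] = 0.25·83.4633 + 0.25·108.603 + 0.5·78.58 = 87.3067.
Var(X) = E[X²] − (E[X])² = 87.3067 − 81.4506 = 5.85604.
SD(X) = √5.85604 = 2.41993.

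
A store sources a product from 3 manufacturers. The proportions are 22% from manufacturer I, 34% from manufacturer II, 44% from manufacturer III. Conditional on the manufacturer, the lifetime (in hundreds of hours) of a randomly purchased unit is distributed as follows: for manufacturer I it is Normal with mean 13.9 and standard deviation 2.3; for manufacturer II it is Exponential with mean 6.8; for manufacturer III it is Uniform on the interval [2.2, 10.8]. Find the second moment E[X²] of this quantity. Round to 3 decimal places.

96.415

For each component E[X²] = Var + (mean)², giving I: 198.5; II: 92.48; III: 48.4133.
Overall E[X²] = 0.22·198.5 + 0.34·92.48 + 0.44·48.4133 = 96.4151.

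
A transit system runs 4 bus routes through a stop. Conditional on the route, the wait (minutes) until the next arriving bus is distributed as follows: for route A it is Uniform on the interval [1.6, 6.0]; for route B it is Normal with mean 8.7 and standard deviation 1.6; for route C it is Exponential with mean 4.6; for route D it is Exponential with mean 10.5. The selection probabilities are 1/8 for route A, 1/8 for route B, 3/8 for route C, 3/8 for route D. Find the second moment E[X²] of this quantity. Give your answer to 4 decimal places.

110.3454

For each component E[X²] = Var + (mean)², giving A: 16.0533; B: 78.25; C: 42.32; D: 220.5.
Overall E[X²] = 0.125·16.0533 + 0.125·78.25 + 0.375·42.32 + 0.375·220.5 = 110.345.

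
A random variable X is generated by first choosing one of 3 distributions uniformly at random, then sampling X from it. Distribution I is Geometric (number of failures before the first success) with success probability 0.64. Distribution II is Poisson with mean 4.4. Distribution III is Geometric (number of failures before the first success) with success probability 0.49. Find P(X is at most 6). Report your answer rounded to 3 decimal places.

Conditional on each component, P(X ≤ 6): I: 0.999216; II: 0.843645; III: 0.991026.
By total probability, P(X ≤ 6) = 0.333333·0.999216 + 0.333333·0.843645 + 0.333333·0.991026 = 0.944629.

0.945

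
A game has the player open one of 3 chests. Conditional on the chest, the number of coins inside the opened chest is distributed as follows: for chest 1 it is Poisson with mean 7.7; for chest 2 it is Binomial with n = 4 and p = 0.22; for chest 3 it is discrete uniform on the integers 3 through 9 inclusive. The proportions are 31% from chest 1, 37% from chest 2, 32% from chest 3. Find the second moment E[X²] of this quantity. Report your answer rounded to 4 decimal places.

For each component E[X²] = Var + (mean)², giving 1: 66.99; 2: 1.4608; 3: 40.
Overall E[X²] = 0.31·66.99 + 0.37·1.4608 + 0.32·40 = 34.1074.

34.1074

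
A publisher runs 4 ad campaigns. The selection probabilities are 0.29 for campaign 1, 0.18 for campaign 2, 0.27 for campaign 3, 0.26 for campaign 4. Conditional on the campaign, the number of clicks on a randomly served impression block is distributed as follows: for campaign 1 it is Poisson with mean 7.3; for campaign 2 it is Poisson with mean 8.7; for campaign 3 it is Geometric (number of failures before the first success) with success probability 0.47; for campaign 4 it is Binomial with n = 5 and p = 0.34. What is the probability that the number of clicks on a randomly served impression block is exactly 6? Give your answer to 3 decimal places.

0.062

Conditional on each campaign, P(X = 6): 1: 0.141989; 2: 0.100328; 3: 0.0104172; 4: 0.
By total probability, P(X = 6) = 0.29·0.141989 + 0.18·0.100328 + 0.27·0.0104172 + 0.26·0 = 0.0620485.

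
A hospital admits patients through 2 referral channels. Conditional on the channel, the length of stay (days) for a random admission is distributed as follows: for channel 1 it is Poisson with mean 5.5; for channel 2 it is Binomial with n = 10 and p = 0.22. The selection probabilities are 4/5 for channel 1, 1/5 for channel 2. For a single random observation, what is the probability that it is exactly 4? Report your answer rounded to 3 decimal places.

0.147

Conditional on each channel, P(X = 4): 1: 0.155819; 2: 0.110784.
By total probability, P(X = 4) = 0.8·0.155819 + 0.2·0.110784 = 0.146812.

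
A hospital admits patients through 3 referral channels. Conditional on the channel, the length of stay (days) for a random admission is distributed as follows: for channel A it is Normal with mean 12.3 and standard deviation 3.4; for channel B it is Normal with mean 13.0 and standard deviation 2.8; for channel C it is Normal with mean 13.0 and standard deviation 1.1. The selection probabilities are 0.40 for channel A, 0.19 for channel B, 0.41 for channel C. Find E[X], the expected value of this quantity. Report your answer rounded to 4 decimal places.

12.7200

Component means — A: 12.3; B: 13; C: 13.
E[X] = 0.4·12.3 + 0.19·13 + 0.41·13 = 12.72.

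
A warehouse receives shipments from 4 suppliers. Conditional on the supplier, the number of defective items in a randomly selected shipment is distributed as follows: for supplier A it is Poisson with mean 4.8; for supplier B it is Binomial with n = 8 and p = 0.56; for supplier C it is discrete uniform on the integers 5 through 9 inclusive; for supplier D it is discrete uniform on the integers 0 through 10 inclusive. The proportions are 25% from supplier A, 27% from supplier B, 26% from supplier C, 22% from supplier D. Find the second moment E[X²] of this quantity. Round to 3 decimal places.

For each component E[X²] = Var + (mean)², giving A: 27.84; B: 22.0416; C: 51; D: 35.
Overall E[X²] = 0.25·27.84 + 0.27·22.0416 + 0.26·51 + 0.22·35 = 33.8712.

33.871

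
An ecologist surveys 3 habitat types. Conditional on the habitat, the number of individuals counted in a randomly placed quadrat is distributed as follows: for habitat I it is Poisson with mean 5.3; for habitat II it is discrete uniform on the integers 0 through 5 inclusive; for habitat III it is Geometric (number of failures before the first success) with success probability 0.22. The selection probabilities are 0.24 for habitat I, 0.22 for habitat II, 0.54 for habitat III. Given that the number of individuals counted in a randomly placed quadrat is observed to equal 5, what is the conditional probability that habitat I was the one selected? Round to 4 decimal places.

Likelihoods P(X=5 | ·): I: 0.173955; II: 0.166667; III: 0.0635178.
Posterior ∝ prior × likelihood. Numerator for I: 0.24·0.173955 = 0.0417492.
Normalizing constant: 0.24·0.173955 + 0.22·0.166667 + 0.54·0.0635178 = 0.112716.
P(I | observation) = 0.0417492 / 0.112716 = 0.370395.

0.3704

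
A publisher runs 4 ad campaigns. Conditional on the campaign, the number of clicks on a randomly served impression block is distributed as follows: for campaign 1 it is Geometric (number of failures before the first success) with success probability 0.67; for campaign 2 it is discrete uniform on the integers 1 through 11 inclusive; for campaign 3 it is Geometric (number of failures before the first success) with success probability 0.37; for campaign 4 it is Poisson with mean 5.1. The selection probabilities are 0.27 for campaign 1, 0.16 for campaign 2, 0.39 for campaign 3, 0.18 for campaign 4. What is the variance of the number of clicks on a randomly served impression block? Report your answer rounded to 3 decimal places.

8.993

Per component, 1: μ=0.492537, E[X²]=0.977723; 2: μ=6, E[X²]=46; 3: μ=1.7027, E[X²]=7.5011; 4: μ=5.1, E[X²]=31.11.
E[X] = 0.27·0.492537 + 0.16·6 + 0.39·1.7027 + 0.18·5.1 = 2.67504.
E[X²] = 0.27·0.977723 + 0.16·46 + 0.39·7.5011 + 0.18·31.11 = 16.1492.
Var(X) = E[X²] − (E[X])² = 16.1492 − 7.15583 = 8.99338.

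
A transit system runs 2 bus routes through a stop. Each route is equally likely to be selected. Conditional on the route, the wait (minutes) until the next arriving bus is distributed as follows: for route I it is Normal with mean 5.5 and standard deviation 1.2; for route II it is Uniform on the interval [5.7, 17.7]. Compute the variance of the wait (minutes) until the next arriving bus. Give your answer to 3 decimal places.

16.330

Per component, I: μ=5.5, E[X²]=31.69; II: μ=11.7, E[X²]=148.89.
E[X] = 0.5·5.5 + 0.5·11.7 = 8.6.
E[X²] = 0.5·31.69 + 0.5·148.89 = 90.29.
Var(X) = E[X²] − (E[X])² = 90.29 − 73.96 = 16.33.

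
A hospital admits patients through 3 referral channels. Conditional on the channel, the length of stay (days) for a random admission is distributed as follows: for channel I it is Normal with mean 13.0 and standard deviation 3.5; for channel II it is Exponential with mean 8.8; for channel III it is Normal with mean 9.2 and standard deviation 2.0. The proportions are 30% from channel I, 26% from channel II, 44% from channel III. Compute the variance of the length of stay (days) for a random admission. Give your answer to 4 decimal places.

28.8697

Per component, I: μ=13, E[X²]=181.25; II: μ=8.8, E[X²]=154.88; III: μ=9.2, E[X²]=88.64.
E[X] = 0.3·13 + 0.26·8.8 + 0.44·9.2 = 10.236.
E[X²] = 0.3·181.25 + 0.26·154.88 + 0.44·88.64 = 133.645.
Var(X) = E[X²] − (E[X])² = 133.645 − 104.776 = 28.8697.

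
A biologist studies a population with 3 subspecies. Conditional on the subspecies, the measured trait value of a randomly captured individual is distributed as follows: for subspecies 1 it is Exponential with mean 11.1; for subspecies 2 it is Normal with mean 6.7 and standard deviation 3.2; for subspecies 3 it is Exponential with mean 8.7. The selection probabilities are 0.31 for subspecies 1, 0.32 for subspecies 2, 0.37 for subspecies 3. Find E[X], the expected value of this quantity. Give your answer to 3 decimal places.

8.804

Component means — 1: 11.1; 2: 6.7; 3: 8.7.
E[X] = 0.31·11.1 + 0.32·6.7 + 0.37·8.7 = 8.804.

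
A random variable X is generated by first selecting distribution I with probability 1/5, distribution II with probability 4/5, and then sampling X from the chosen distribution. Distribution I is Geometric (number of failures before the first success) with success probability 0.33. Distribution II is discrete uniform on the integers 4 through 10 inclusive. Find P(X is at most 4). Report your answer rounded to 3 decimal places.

0.287

Conditional on each component, P(X ≤ 4): I: 0.864987; II: 0.142857.
By total probability, P(X ≤ 4) = 0.2·0.864987 + 0.8·0.142857 = 0.287283.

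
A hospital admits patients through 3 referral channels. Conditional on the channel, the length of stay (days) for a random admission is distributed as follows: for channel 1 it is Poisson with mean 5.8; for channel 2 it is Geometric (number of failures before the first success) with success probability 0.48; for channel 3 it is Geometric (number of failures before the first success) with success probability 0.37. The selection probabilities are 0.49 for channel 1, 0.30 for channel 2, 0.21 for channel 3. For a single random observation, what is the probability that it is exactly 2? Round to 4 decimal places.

0.0947

Conditional on each channel, P(X = 2): 1: 0.0509235; 2: 0.129792; 3: 0.146853.
By total probability, P(X = 2) = 0.49·0.0509235 + 0.3·0.129792 + 0.21·0.146853 = 0.0947292.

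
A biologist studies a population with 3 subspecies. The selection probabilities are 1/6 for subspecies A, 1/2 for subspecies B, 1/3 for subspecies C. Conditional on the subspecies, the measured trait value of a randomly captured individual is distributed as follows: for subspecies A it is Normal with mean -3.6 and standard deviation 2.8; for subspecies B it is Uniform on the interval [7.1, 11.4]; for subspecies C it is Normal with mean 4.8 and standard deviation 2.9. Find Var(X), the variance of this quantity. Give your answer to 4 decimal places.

25.8610

Per component, A: μ=-3.6, E[X²]=20.8; B: μ=9.25, E[X²]=87.1033; C: μ=4.8, E[X²]=31.45.
E[X] = 0.166667·-3.6 + 0.5·9.25 + 0.333333·4.8 = 5.625.
E[X²] = 0.166667·20.8 + 0.5·87.1033 + 0.333333·31.45 = 57.5017.
Var(X) = E[X²] − (E[X])² = 57.5017 − 31.6406 = 25.861.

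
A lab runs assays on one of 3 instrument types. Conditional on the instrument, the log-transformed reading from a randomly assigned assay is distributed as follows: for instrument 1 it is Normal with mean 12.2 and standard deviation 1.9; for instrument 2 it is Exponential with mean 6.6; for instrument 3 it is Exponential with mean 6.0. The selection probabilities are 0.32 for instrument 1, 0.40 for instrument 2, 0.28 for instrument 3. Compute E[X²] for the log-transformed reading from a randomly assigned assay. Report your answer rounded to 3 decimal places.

103.792

For each component E[X²] = Var + (mean)², giving 1: 152.45; 2: 87.12; 3: 72.
Overall E[X²] = 0.32·152.45 + 0.4·87.12 + 0.28·72 = 103.792.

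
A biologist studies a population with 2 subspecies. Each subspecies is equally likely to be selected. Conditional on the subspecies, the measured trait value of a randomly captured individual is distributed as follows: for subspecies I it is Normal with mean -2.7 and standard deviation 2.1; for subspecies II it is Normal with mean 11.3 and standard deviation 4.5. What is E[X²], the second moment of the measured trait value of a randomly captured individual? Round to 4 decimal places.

79.8200

For each component E[X²] = Var + (mean)², giving I: 11.7; II: 147.94.
Overall E[X²] = 0.5·11.7 + 0.5·147.94 = 79.82.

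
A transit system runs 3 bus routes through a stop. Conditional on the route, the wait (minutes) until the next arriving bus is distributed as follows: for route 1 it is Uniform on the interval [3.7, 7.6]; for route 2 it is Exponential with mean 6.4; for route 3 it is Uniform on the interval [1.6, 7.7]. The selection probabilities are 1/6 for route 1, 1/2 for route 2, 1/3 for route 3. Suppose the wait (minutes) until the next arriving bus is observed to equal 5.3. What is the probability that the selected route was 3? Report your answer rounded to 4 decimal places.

0.4155

Likelihoods f(5.3 | ·): 1: 0.25641; 2: 0.0682606; 3: 0.163934.
Posterior ∝ prior × likelihood. Numerator for 3: 0.333333·0.163934 = 0.0546448.
Normalizing constant: 0.166667·0.25641 + 0.5·0.0682606 + 0.333333·0.163934 = 0.13151.
P(3 | observation) = 0.0546448 / 0.13151 = 0.415518.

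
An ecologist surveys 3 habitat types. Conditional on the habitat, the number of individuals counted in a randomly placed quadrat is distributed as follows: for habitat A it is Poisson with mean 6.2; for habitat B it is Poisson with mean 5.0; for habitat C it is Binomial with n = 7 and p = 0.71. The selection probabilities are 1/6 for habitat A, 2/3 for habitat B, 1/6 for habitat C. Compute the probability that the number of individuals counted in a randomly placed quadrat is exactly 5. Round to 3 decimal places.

Conditional on each habitat, P(X = 5): A: 0.154936; B: 0.175467; C: 0.318645.
By total probability, P(X = 5) = 0.166667·0.154936 + 0.666667·0.175467 + 0.166667·0.318645 = 0.195908.

0.196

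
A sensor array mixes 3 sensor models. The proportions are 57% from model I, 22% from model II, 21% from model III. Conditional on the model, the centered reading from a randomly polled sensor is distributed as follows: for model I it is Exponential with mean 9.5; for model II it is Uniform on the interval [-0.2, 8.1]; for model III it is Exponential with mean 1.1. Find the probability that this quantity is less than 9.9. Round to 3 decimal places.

0.799

Conditional on each model, P(X < 9.9): I: 0.647289; II: 1; III: 0.999877.
By total probability, P(X < 9.9) = 0.57·0.647289 + 0.22·1 + 0.21·0.999877 = 0.798929.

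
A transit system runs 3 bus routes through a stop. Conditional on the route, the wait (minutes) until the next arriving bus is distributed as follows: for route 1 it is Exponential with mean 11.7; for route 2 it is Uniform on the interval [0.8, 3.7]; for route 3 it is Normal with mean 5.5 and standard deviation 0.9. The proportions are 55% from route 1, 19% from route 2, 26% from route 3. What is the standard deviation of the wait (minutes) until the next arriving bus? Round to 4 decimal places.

Per component, 1: μ=11.7, E[X²]=273.78; 2: μ=2.25, E[X²]=5.76333; 3: μ=5.5, E[X²]=31.06.
E[X] = 0.55·11.7 + 0.19·2.25 + 0.26·5.5 = 8.2925.
E[X²] = 0.55·273.78 + 0.19·5.76333 + 0.26·31.06 = 159.75.
Var(X) = E[X²] − (E[X])² = 159.75 − 68.7656 = 90.9841.
SD(X) = √90.9841 = 9.53856.

9.5386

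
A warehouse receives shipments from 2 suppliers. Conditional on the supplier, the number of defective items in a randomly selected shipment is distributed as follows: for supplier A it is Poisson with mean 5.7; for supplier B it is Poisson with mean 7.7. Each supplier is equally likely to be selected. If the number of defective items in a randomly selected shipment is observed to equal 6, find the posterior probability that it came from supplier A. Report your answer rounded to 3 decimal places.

0.549

Likelihoods P(X=6 | ·): A: 0.159382; B: 0.131082.
Posterior ∝ prior × likelihood. Numerator for A: 0.5·0.159382 = 0.0796908.
Normalizing constant: 0.5·0.159382 + 0.5·0.131082 = 0.145232.
P(A | observation) = 0.0796908 / 0.145232 = 0.548714.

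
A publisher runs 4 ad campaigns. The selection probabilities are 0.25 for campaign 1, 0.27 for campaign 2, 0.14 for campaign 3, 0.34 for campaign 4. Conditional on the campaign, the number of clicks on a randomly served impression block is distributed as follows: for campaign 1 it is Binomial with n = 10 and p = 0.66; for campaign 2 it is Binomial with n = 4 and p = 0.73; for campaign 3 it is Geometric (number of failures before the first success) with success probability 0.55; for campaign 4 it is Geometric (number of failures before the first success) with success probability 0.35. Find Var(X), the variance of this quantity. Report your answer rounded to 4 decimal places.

Per component, 1: μ=6.6, E[X²]=45.804; 2: μ=2.92, E[X²]=9.3148; 3: μ=0.818182, E[X²]=2.15702; 4: μ=1.85714, E[X²]=8.7551.
E[X] = 0.25·6.6 + 0.27·2.92 + 0.14·0.818182 + 0.34·1.85714 = 3.18437.
E[X²] = 0.25·45.804 + 0.27·9.3148 + 0.14·2.15702 + 0.34·8.7551 = 17.2447.
Var(X) = E[X²] − (E[X])² = 17.2447 − 10.1402 = 7.10448.

7.1045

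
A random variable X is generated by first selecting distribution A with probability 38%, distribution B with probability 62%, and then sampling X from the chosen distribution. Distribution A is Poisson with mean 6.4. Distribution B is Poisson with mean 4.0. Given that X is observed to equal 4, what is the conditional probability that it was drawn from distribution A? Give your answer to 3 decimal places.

Likelihoods P(X=4 | ·): A: 0.116151; B: 0.195367.
Posterior ∝ prior × likelihood. Numerator for A: 0.38·0.116151 = 0.0441375.
Normalizing constant: 0.38·0.116151 + 0.62·0.195367 = 0.165265.
P(A | observation) = 0.0441375 / 0.165265 = 0.267071.

0.267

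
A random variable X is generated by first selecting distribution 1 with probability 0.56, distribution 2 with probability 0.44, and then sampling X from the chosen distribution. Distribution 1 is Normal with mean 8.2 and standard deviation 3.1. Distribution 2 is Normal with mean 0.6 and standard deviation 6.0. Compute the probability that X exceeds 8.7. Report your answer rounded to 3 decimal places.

Conditional on each component, P(X > 8.7): 1: 0.435932; 2: 0.088508.
By total probability, P(X > 8.7) = 0.56·0.435932 + 0.44·0.088508 = 0.283066.

0.283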